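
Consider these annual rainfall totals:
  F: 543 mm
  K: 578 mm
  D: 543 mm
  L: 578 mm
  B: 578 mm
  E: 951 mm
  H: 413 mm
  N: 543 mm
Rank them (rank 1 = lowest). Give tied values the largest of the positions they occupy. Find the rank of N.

Sorted (ascending): 413, 543, 543, 543, 578, 578, 578, 951
The 3 values of 543 occupy positions 2–4 → each gets rank 4.
The 3 values of 578 occupy positions 5–7 → each gets rank 7.
N has value 543 mm → rank 4.

4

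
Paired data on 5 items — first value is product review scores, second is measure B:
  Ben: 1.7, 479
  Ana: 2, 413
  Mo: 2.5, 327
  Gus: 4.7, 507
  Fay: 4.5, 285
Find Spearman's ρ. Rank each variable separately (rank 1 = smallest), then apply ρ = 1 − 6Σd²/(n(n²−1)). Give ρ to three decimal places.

0.000

Ranks of variable 1: 1, 2, 3, 5, 4
Ranks of variable 2: 4, 3, 2, 5, 1
d = r₁ − r₂: -3, -1, 1, 0, 3
d²: 9, 1, 1, 0, 9; Σd² = 20
ρ = 1 − 6·20/(5·24) = 1 − 120/120 = 0.000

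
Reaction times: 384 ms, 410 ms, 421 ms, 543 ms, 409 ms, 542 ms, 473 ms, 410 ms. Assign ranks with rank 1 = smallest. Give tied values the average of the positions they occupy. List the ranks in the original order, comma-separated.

1, 3.5, 5, 8, 2, 7, 6, 3.5

Sorted (ascending): 384, 409, 410, 410, 421, 473, 542, 543
The 2 values of 410 occupy positions 3–4 → average rank (3+4)/2 = 3.5.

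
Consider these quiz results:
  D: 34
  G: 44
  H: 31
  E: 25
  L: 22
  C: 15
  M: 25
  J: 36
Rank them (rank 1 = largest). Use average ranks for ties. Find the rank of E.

5.5

Sorted (descending): 44, 36, 34, 31, 25, 25, 22, 15
The 2 values of 25 occupy positions 5–6 → average rank (5+6)/2 = 5.5.
E has value 25 → rank 5.5.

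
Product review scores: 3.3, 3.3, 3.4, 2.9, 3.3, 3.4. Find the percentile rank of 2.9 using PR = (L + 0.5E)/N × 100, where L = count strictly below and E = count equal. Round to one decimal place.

8.3

N = 6.
Strictly below 2.9: 0. Equal to 2.9: 1.
PR = (0 + 0.5·1)/6 × 100 = 8.3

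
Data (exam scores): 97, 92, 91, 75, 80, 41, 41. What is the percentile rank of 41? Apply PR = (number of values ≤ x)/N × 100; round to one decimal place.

28.6

N = 7.
Strictly below 41: 0. Equal to 41: 2.
PR = 2/7 × 100 = 28.6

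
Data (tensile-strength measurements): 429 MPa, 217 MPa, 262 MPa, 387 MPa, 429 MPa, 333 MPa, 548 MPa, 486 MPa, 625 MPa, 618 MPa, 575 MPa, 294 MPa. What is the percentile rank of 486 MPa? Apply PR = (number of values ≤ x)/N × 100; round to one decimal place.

N = 12.
Strictly below 486: 7. Equal to 486: 1.
PR = 8/12 × 100 = 66.7

66.7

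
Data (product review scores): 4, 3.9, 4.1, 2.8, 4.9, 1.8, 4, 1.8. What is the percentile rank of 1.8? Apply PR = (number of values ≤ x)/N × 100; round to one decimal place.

N = 8.
Strictly below 1.8: 0. Equal to 1.8: 2.
PR = 2/8 × 100 = 25.0

25.0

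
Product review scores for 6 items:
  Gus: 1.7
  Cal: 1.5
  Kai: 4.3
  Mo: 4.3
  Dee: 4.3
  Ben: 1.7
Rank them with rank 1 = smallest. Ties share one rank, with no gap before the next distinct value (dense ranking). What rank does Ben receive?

Sorted (ascending): 1.5, 1.7, 1.7, 4.3, 4.3, 4.3
The 2 values of 1.7 share dense rank 2.
The 3 values of 4.3 share dense rank 3.
Remaining distinct values take the next consecutive integers.
Ben has value 1.7 → rank 2.

2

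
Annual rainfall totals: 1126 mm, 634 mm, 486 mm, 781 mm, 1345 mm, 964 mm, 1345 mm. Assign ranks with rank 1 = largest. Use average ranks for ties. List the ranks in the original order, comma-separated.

Sorted (descending): 1345, 1345, 1126, 964, 781, 634, 486
The 2 values of 1345 occupy positions 1–2 → average rank (1+2)/2 = 1.5.

3, 6, 7, 5, 1.5, 4, 1.5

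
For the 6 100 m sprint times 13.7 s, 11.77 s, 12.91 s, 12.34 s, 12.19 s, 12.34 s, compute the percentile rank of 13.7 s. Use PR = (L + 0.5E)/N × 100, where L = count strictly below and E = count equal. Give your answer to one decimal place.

N = 6.
Strictly below 13.7: 5. Equal to 13.7: 1.
PR = (5 + 0.5·1)/6 × 100 = 91.7

91.7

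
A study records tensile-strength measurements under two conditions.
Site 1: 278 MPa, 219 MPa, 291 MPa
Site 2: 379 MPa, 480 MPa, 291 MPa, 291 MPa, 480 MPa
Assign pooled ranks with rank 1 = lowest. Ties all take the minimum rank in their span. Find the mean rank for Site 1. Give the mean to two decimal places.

Sorted (ascending): 219, 278, 291, 291, 291, 379, 480, 480
The 3 values of 291 occupy positions 3–5 → each gets rank 3.
The 2 values of 480 occupy positions 7–8 → each gets rank 7.
Site 1 values → pooled ranks: 278→2, 219→1, 291→3
Mean rank = (2 + 1 + 3) / 3 = 2.00

2.00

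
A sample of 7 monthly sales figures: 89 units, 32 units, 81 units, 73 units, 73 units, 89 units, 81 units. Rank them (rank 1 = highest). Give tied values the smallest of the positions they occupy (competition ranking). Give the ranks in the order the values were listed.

1, 7, 3, 5, 5, 1, 3

Sorted (descending): 89, 89, 81, 81, 73, 73, 32
The 2 values of 89 occupy positions 1–2 → each gets rank 1.
The 2 values of 81 occupy positions 3–4 → each gets rank 3.
The 2 values of 73 occupy positions 5–6 → each gets rank 5.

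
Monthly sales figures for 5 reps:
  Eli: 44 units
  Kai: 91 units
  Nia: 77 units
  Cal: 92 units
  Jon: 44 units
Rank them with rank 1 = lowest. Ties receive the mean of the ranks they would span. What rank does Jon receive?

1.5

Sorted (ascending): 44, 44, 77, 91, 92
The 2 values of 44 occupy positions 1–2 → average rank (1+2)/2 = 1.5.
Jon has value 44 units → rank 1.5.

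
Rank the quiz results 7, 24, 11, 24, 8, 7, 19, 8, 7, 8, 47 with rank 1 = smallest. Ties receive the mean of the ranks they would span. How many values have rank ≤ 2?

3

Sorted (ascending): 7, 7, 7, 8, 8, 8, 11, 19, 24, 24, 47
The 3 values of 7 occupy positions 1–3 → average rank 2.
The 3 values of 8 occupy positions 4–6 → average rank 5.
The 2 values of 24 occupy positions 9–10 → average rank (9+10)/2 = 9.5.
Ranks ≤ 2: {2, 2, 2} → 3 values.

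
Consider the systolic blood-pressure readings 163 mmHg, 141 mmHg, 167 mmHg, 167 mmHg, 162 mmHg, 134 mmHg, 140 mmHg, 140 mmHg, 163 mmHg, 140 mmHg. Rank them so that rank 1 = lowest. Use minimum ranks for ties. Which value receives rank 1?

134

Sorted (ascending): 134, 140, 140, 140, 141, 162, 163, 163, 167, 167
The 3 values of 140 occupy positions 2–4 → each gets rank 2.
The 2 values of 163 occupy positions 7–8 → each gets rank 7.
The 2 values of 167 occupy positions 9–10 → each gets rank 9.
Rank 1 → value 134.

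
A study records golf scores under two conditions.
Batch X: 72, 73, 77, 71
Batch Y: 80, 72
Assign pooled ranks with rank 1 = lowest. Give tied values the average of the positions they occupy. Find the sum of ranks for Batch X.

12.5

Sorted (ascending): 71, 72, 72, 73, 77, 80
The 2 values of 72 occupy positions 2–3 → average rank (2+3)/2 = 2.5.
Batch X values → pooled ranks: 72→2.5, 73→4, 77→5, 71→1
Rank sum = 2.5 + 4 + 5 + 1 = 12.5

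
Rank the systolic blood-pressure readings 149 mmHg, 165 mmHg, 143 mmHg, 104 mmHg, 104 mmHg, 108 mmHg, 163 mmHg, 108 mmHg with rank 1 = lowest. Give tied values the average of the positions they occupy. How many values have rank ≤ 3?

Sorted (ascending): 104, 104, 108, 108, 143, 149, 163, 165
The 2 values of 104 occupy positions 1–2 → average rank (1+2)/2 = 1.5.
The 2 values of 108 occupy positions 3–4 → average rank (3+4)/2 = 3.5.
Ranks ≤ 3: {1.5, 1.5} → 2 values.

2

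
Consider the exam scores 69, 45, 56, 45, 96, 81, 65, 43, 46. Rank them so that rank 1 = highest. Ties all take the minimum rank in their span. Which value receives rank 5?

56

Sorted (descending): 96, 81, 69, 65, 56, 46, 45, 45, 43
The 2 values of 45 occupy positions 7–8 → each gets rank 7.
Rank 5 → value 56.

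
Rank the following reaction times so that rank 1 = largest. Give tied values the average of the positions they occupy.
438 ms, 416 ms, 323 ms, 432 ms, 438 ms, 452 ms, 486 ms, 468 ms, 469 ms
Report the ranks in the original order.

Sorted (descending): 486, 469, 468, 452, 438, 438, 432, 416, 323
The 2 values of 438 occupy positions 5–6 → average rank (5+6)/2 = 5.5.

5.5, 8, 9, 7, 5.5, 4, 1, 3, 2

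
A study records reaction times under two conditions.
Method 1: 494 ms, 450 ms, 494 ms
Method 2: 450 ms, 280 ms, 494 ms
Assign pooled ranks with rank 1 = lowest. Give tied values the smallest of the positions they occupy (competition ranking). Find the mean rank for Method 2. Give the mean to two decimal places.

Sorted (ascending): 280, 450, 450, 494, 494, 494
The 2 values of 450 occupy positions 2–3 → each gets rank 2.
The 3 values of 494 occupy positions 4–6 → each gets rank 4.
Method 2 values → pooled ranks: 450→2, 280→1, 494→4
Mean rank = (2 + 1 + 4) / 3 = 2.33

2.33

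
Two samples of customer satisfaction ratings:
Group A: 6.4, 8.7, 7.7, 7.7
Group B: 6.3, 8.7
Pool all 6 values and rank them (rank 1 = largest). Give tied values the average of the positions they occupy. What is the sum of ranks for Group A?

Sorted (descending): 8.7, 8.7, 7.7, 7.7, 6.4, 6.3
The 2 values of 8.7 occupy positions 1–2 → average rank (1+2)/2 = 1.5.
The 2 values of 7.7 occupy positions 3–4 → average rank (3+4)/2 = 3.5.
Group A values → pooled ranks: 6.4→5, 8.7→1.5, 7.7→3.5, 7.7→3.5
Rank sum = 5 + 1.5 + 3.5 + 3.5 = 13.5

13.5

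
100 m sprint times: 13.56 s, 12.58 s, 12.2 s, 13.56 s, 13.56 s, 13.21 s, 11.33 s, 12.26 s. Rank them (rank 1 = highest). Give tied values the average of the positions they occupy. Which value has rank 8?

11.33

Sorted (descending): 13.56, 13.56, 13.56, 13.21, 12.58, 12.26, 12.2, 11.33
The 3 values of 13.56 occupy positions 1–3 → average rank 2.
Rank 8 → value 11.33.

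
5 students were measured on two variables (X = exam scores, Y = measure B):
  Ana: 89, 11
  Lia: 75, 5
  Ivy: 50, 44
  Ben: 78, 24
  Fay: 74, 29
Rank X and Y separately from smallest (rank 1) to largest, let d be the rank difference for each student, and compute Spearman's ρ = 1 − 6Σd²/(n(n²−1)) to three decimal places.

Ranks of variable 1: 5, 3, 1, 4, 2
Ranks of variable 2: 2, 1, 5, 3, 4
d = r₁ − r₂: 3, 2, -4, 1, -2
d²: 9, 4, 16, 1, 4; Σd² = 34
ρ = 1 − 6·34/(5·24) = 1 − 204/120 = -0.700

-0.700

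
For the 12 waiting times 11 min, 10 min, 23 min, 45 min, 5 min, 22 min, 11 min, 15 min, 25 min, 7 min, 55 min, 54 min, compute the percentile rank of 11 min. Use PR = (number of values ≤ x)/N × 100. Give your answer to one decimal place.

41.7

N = 12.
Strictly below 11: 3. Equal to 11: 2.
PR = 5/12 × 100 = 41.7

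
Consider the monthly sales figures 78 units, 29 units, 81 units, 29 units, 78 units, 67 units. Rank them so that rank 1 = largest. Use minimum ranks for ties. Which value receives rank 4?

67

Sorted (descending): 81, 78, 78, 67, 29, 29
The 2 values of 78 occupy positions 2–3 → each gets rank 2.
The 2 values of 29 occupy positions 5–6 → each gets rank 5.
Rank 4 → value 67.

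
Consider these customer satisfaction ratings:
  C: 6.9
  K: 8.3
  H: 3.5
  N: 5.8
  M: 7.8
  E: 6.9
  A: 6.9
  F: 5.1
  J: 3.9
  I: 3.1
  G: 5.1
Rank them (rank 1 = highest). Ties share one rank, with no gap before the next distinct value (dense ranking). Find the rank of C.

3

Sorted (descending): 8.3, 7.8, 6.9, 6.9, 6.9, 5.8, 5.1, 5.1, 3.9, 3.5, 3.1
The 3 values of 6.9 share dense rank 3.
The 2 values of 5.1 share dense rank 5.
Remaining distinct values take the next consecutive integers.
C has value 6.9 → rank 3.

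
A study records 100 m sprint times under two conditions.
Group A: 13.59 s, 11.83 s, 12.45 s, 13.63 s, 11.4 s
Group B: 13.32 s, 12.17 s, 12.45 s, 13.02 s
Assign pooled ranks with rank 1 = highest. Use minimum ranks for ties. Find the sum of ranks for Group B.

Sorted (descending): 13.63, 13.59, 13.32, 13.02, 12.45, 12.45, 12.17, 11.83, 11.4
The 2 values of 12.45 occupy positions 5–6 → each gets rank 5.
Group B values → pooled ranks: 13.32→3, 12.17→7, 12.45→5, 13.02→4
Rank sum = 3 + 7 + 5 + 4 = 19

19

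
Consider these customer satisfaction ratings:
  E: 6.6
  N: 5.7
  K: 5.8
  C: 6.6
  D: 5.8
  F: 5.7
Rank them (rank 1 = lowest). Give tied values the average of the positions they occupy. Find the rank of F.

Sorted (ascending): 5.7, 5.7, 5.8, 5.8, 6.6, 6.6
The 2 values of 5.7 occupy positions 1–2 → average rank (1+2)/2 = 1.5.
The 2 values of 5.8 occupy positions 3–4 → average rank (3+4)/2 = 3.5.
The 2 values of 6.6 occupy positions 5–6 → average rank (5+6)/2 = 5.5.
F has value 5.7 → rank 1.5.

1.5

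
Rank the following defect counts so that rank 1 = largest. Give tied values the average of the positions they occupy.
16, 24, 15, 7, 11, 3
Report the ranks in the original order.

2, 1, 3, 5, 4, 6

Sorted (descending): 24, 16, 15, 11, 7, 3
No ties — each value takes its position as its rank.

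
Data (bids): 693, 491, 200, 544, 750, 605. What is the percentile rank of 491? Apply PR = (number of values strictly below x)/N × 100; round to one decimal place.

16.7

N = 6.
Strictly below 491: 1. Equal to 491: 1.
PR = 1/6 × 100 = 16.7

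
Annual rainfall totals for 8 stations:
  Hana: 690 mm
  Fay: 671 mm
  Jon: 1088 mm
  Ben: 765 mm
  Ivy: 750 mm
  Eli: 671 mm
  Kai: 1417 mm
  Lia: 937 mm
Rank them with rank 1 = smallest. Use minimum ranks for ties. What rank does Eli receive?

1

Sorted (ascending): 671, 671, 690, 750, 765, 937, 1088, 1417
The 2 values of 671 occupy positions 1–2 → each gets rank 1.
Eli has value 671 mm → rank 1.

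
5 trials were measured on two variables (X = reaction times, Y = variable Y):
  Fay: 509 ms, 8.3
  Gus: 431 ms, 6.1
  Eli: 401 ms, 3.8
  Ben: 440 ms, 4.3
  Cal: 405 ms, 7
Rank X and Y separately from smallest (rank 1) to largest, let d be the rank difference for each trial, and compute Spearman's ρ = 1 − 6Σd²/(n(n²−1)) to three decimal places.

0.600

Ranks of variable 1: 5, 3, 1, 4, 2
Ranks of variable 2: 5, 3, 1, 2, 4
d = r₁ − r₂: 0, 0, 0, 2, -2
d²: 0, 0, 0, 4, 4; Σd² = 8
ρ = 1 − 6·8/(5·24) = 1 − 48/120 = 0.600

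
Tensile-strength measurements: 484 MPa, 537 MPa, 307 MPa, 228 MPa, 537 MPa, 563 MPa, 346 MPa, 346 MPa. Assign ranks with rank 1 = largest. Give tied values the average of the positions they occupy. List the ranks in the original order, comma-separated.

4, 2.5, 7, 8, 2.5, 1, 5.5, 5.5

Sorted (descending): 563, 537, 537, 484, 346, 346, 307, 228
The 2 values of 537 occupy positions 2–3 → average rank (2+3)/2 = 2.5.
The 2 values of 346 occupy positions 5–6 → average rank (5+6)/2 = 5.5.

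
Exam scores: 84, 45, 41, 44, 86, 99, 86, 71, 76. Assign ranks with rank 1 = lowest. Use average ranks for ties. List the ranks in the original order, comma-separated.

Sorted (ascending): 41, 44, 45, 71, 76, 84, 86, 86, 99
The 2 values of 86 occupy positions 7–8 → average rank (7+8)/2 = 7.5.

6, 3, 1, 2, 7.5, 9, 7.5, 4, 5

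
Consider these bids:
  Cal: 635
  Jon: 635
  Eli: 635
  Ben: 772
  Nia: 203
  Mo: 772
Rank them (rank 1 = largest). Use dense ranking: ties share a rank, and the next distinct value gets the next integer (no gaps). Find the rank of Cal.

2

Sorted (descending): 772, 772, 635, 635, 635, 203
The 2 values of 772 share dense rank 1.
The 3 values of 635 share dense rank 2.
Remaining distinct values take the next consecutive integers.
Cal has value 635 → rank 2.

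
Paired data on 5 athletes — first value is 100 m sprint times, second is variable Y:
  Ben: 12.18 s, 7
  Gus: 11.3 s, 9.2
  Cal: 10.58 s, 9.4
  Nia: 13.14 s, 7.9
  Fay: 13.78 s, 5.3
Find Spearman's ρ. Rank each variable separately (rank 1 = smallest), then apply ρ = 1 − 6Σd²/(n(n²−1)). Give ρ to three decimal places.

-0.900

Ranks of variable 1: 3, 2, 1, 4, 5
Ranks of variable 2: 2, 4, 5, 3, 1
d = r₁ − r₂: 1, -2, -4, 1, 4
d²: 1, 4, 16, 1, 16; Σd² = 38
ρ = 1 − 6·38/(5·24) = 1 − 228/120 = -0.900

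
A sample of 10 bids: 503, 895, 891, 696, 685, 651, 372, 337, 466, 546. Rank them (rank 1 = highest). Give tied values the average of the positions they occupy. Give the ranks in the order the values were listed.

7, 1, 2, 3, 4, 5, 9, 10, 8, 6

Sorted (descending): 895, 891, 696, 685, 651, 546, 503, 466, 372, 337
No ties — each value takes its position as its rank.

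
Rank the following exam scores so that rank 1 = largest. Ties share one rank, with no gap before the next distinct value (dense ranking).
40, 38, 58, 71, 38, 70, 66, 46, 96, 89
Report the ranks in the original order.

8, 9, 6, 3, 9, 4, 5, 7, 1, 2

Sorted (descending): 96, 89, 71, 70, 66, 58, 46, 40, 38, 38
The 2 values of 38 share dense rank 9.
Remaining distinct values take the next consecutive integers.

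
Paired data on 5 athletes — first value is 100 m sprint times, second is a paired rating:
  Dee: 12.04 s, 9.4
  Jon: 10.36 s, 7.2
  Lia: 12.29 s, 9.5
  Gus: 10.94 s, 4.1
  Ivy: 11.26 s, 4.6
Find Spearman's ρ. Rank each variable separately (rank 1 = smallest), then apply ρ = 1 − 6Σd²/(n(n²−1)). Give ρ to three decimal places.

Ranks of variable 1: 4, 1, 5, 2, 3
Ranks of variable 2: 4, 3, 5, 1, 2
d = r₁ − r₂: 0, -2, 0, 1, 1
d²: 0, 4, 0, 1, 1; Σd² = 6
ρ = 1 − 6·6/(5·24) = 1 − 36/120 = 0.700

0.700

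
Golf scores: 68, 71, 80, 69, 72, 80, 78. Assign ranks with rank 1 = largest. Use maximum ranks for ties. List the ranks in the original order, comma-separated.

7, 5, 2, 6, 4, 2, 3

Sorted (descending): 80, 80, 78, 72, 71, 69, 68
The 2 values of 80 occupy positions 1–2 → each gets rank 2.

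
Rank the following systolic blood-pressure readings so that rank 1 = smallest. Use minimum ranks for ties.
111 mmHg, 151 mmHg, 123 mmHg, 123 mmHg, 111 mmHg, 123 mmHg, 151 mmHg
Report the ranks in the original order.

Sorted (ascending): 111, 111, 123, 123, 123, 151, 151
The 2 values of 111 occupy positions 1–2 → each gets rank 1.
The 3 values of 123 occupy positions 3–5 → each gets rank 3.
The 2 values of 151 occupy positions 6–7 → each gets rank 6.

1, 6, 3, 3, 1, 3, 6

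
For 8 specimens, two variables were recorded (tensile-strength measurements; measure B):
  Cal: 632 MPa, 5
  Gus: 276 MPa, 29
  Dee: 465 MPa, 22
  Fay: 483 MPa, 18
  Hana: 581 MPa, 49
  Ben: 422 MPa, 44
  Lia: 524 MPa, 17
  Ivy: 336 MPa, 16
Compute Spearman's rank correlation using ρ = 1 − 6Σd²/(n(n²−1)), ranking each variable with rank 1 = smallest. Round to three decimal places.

Ranks of variable 1: 8, 1, 4, 5, 7, 3, 6, 2
Ranks of variable 2: 1, 6, 5, 4, 8, 7, 3, 2
d = r₁ − r₂: 7, -5, -1, 1, -1, -4, 3, 0
d²: 49, 25, 1, 1, 1, 16, 9, 0; Σd² = 102
ρ = 1 − 6·102/(8·63) = 1 − 612/504 = -0.214

-0.214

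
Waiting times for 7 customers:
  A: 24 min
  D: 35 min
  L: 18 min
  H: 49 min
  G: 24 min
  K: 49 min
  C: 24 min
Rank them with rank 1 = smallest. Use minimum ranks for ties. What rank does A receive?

2

Sorted (ascending): 18, 24, 24, 24, 35, 49, 49
The 3 values of 24 occupy positions 2–4 → each gets rank 2.
The 2 values of 49 occupy positions 6–7 → each gets rank 6.
A has value 24 min → rank 2.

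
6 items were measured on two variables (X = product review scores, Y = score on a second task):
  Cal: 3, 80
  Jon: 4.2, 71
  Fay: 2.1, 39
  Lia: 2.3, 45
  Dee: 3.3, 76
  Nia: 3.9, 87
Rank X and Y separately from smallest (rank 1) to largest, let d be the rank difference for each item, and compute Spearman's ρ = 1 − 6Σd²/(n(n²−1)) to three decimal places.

Ranks of variable 1: 3, 6, 1, 2, 4, 5
Ranks of variable 2: 5, 3, 1, 2, 4, 6
d = r₁ − r₂: -2, 3, 0, 0, 0, -1
d²: 4, 9, 0, 0, 0, 1; Σd² = 14
ρ = 1 − 6·14/(6·35) = 1 − 84/210 = 0.600

0.600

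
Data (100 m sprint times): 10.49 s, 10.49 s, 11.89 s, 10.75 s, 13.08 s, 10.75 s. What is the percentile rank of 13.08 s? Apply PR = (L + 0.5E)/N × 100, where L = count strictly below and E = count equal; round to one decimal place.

N = 6.
Strictly below 13.08: 5. Equal to 13.08: 1.
PR = (5 + 0.5·1)/6 × 100 = 91.7

91.7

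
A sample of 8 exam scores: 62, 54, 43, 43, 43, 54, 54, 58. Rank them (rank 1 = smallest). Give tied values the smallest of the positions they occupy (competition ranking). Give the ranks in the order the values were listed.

8, 4, 1, 1, 1, 4, 4, 7

Sorted (ascending): 43, 43, 43, 54, 54, 54, 58, 62
The 3 values of 43 occupy positions 1–3 → each gets rank 1.
The 3 values of 54 occupy positions 4–6 → each gets rank 4.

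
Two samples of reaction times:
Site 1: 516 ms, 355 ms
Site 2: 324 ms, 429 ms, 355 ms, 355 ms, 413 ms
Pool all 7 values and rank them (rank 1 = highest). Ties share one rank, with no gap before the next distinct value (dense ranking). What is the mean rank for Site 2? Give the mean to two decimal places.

3.60

Sorted (descending): 516, 429, 413, 355, 355, 355, 324
The 3 values of 355 share dense rank 4.
Remaining distinct values take the next consecutive integers.
Site 2 values → pooled ranks: 324→5, 429→2, 355→4, 355→4, 413→3
Mean rank = (5 + 2 + 4 + 4 + 3) / 5 = 3.60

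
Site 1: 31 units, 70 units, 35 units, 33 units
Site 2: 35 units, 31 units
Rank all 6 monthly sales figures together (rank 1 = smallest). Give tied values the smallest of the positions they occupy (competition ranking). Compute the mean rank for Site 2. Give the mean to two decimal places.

2.50

Sorted (ascending): 31, 31, 33, 35, 35, 70
The 2 values of 31 occupy positions 1–2 → each gets rank 1.
The 2 values of 35 occupy positions 4–5 → each gets rank 4.
Site 2 values → pooled ranks: 35→4, 31→1
Mean rank = (4 + 1) / 2 = 2.50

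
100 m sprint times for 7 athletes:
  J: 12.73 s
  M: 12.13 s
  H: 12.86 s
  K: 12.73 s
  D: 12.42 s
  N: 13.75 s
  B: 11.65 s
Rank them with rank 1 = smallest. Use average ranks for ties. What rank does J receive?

Sorted (ascending): 11.65, 12.13, 12.42, 12.73, 12.73, 12.86, 13.75
The 2 values of 12.73 occupy positions 4–5 → average rank (4+5)/2 = 4.5.
J has value 12.73 s → rank 4.5.

4.5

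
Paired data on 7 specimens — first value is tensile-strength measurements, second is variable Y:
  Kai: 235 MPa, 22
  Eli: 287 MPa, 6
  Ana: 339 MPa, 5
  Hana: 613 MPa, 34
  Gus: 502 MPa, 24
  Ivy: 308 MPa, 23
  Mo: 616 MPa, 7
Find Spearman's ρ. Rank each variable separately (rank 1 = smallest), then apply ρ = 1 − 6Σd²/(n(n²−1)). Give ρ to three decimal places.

Ranks of variable 1: 1, 2, 4, 6, 5, 3, 7
Ranks of variable 2: 4, 2, 1, 7, 6, 5, 3
d = r₁ − r₂: -3, 0, 3, -1, -1, -2, 4
d²: 9, 0, 9, 1, 1, 4, 16; Σd² = 40
ρ = 1 − 6·40/(7·48) = 1 − 240/336 = 0.286

0.286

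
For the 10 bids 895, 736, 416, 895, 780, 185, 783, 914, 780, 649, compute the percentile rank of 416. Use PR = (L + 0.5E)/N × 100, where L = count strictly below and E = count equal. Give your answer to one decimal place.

15.0

N = 10.
Strictly below 416: 1. Equal to 416: 1.
PR = (1 + 0.5·1)/10 × 100 = 15.0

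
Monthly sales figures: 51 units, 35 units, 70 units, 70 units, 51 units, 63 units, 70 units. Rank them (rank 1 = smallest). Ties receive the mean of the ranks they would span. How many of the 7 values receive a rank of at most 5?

4

Sorted (ascending): 35, 51, 51, 63, 70, 70, 70
The 2 values of 51 occupy positions 2–3 → average rank (2+3)/2 = 2.5.
The 3 values of 70 occupy positions 5–7 → average rank 6.
Ranks ≤ 5: {1, 2.5, 2.5, 4} → 4 values.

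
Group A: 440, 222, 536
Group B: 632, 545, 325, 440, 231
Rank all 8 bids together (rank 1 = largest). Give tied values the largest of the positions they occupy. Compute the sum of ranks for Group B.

Sorted (descending): 632, 545, 536, 440, 440, 325, 231, 222
The 2 values of 440 occupy positions 4–5 → each gets rank 5.
Group B values → pooled ranks: 632→1, 545→2, 325→6, 440→5, 231→7
Rank sum = 1 + 2 + 6 + 5 + 7 = 21

21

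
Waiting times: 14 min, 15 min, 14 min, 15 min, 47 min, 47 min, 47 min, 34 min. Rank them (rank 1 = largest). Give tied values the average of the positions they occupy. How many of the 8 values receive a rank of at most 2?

3

Sorted (descending): 47, 47, 47, 34, 15, 15, 14, 14
The 3 values of 47 occupy positions 1–3 → average rank 2.
The 2 values of 15 occupy positions 5–6 → average rank (5+6)/2 = 5.5.
The 2 values of 14 occupy positions 7–8 → average rank (7+8)/2 = 7.5.
Ranks ≤ 2: {2, 2, 2} → 3 values.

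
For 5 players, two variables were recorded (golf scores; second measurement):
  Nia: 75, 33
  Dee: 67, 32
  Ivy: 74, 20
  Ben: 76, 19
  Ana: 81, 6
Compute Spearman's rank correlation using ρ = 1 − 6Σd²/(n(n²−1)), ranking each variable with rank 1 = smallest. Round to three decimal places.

Ranks of variable 1: 3, 1, 2, 4, 5
Ranks of variable 2: 5, 4, 3, 2, 1
d = r₁ − r₂: -2, -3, -1, 2, 4
d²: 4, 9, 1, 4, 16; Σd² = 34
ρ = 1 − 6·34/(5·24) = 1 − 204/120 = -0.700

-0.700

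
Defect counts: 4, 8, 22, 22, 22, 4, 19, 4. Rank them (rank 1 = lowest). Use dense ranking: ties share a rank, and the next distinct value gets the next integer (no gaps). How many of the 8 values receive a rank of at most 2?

4

Sorted (ascending): 4, 4, 4, 8, 19, 22, 22, 22
The 3 values of 4 share dense rank 1.
The 3 values of 22 share dense rank 4.
Remaining distinct values take the next consecutive integers.
Ranks ≤ 2: {1, 1, 1, 2} → 4 values.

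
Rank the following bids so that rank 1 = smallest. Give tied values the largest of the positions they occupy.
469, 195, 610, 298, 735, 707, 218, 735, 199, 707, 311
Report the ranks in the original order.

Sorted (ascending): 195, 199, 218, 298, 311, 469, 610, 707, 707, 735, 735
The 2 values of 707 occupy positions 8–9 → each gets rank 9.
The 2 values of 735 occupy positions 10–11 → each gets rank 11.

6, 1, 7, 4, 11, 9, 3, 11, 2, 9, 5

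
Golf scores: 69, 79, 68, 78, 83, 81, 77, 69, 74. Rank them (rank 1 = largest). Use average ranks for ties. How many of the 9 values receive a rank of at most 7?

Sorted (descending): 83, 81, 79, 78, 77, 74, 69, 69, 68
The 2 values of 69 occupy positions 7–8 → average rank (7+8)/2 = 7.5.
Ranks ≤ 7: {1, 2, 3, 4, 5, 6} → 6 values.

6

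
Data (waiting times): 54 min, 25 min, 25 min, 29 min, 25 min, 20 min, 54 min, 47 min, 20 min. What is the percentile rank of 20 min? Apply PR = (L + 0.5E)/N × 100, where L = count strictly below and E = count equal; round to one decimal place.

11.1

N = 9.
Strictly below 20: 0. Equal to 20: 2.
PR = (0 + 0.5·2)/9 × 100 = 11.1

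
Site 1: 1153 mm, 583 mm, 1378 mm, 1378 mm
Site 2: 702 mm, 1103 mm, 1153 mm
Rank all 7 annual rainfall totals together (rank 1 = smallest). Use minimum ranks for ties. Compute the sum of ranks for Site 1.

17

Sorted (ascending): 583, 702, 1103, 1153, 1153, 1378, 1378
The 2 values of 1153 occupy positions 4–5 → each gets rank 4.
The 2 values of 1378 occupy positions 6–7 → each gets rank 6.
Site 1 values → pooled ranks: 1153→4, 583→1, 1378→6, 1378→6
Rank sum = 4 + 1 + 6 + 6 = 17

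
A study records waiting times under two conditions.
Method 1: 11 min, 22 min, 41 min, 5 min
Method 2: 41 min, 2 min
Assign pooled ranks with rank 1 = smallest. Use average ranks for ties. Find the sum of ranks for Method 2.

Sorted (ascending): 2, 5, 11, 22, 41, 41
The 2 values of 41 occupy positions 5–6 → average rank (5+6)/2 = 5.5.
Method 2 values → pooled ranks: 41→5.5, 2→1
Rank sum = 5.5 + 1 = 6.5

6.5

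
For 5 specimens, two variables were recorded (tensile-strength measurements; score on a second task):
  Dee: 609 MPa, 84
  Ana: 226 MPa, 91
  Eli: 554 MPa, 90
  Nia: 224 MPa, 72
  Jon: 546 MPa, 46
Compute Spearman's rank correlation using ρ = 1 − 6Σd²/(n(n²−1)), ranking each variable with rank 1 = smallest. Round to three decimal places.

0.100

Ranks of variable 1: 5, 2, 4, 1, 3
Ranks of variable 2: 3, 5, 4, 2, 1
d = r₁ − r₂: 2, -3, 0, -1, 2
d²: 4, 9, 0, 1, 4; Σd² = 18
ρ = 1 − 6·18/(5·24) = 1 − 108/120 = 0.100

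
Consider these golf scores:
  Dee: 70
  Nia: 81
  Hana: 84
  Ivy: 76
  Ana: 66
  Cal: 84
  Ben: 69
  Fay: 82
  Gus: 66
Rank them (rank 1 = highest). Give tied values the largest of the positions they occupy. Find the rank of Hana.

Sorted (descending): 84, 84, 82, 81, 76, 70, 69, 66, 66
The 2 values of 84 occupy positions 1–2 → each gets rank 2.
The 2 values of 66 occupy positions 8–9 → each gets rank 9.
Hana has value 84 → rank 2.

2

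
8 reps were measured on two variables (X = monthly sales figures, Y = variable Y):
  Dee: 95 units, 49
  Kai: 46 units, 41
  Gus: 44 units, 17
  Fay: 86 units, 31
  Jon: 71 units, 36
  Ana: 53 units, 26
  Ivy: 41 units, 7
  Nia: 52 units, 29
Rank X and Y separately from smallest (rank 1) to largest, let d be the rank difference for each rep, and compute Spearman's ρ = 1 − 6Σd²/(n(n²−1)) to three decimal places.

Ranks of variable 1: 8, 3, 2, 7, 6, 5, 1, 4
Ranks of variable 2: 8, 7, 2, 5, 6, 3, 1, 4
d = r₁ − r₂: 0, -4, 0, 2, 0, 2, 0, 0
d²: 0, 16, 0, 4, 0, 4, 0, 0; Σd² = 24
ρ = 1 − 6·24/(8·63) = 1 − 144/504 = 0.714

0.714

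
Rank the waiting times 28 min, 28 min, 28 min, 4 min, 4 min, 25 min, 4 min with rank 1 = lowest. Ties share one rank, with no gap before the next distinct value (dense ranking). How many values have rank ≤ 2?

Sorted (ascending): 4, 4, 4, 25, 28, 28, 28
The 3 values of 4 share dense rank 1.
The 3 values of 28 share dense rank 3.
Remaining distinct values take the next consecutive integers.
Ranks ≤ 2: {1, 1, 1, 2} → 4 values.

4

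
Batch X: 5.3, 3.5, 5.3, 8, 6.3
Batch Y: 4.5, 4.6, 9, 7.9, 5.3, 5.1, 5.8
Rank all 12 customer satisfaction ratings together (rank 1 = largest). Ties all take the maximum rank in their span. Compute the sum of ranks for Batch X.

34

Sorted (descending): 9, 8, 7.9, 6.3, 5.8, 5.3, 5.3, 5.3, 5.1, 4.6, 4.5, 3.5
The 3 values of 5.3 occupy positions 6–8 → each gets rank 8.
Batch X values → pooled ranks: 5.3→8, 3.5→12, 5.3→8, 8→2, 6.3→4
Rank sum = 8 + 12 + 8 + 2 + 4 = 34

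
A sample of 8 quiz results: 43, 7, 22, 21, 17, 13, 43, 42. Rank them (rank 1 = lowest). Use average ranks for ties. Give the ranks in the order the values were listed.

7.5, 1, 5, 4, 3, 2, 7.5, 6

Sorted (ascending): 7, 13, 17, 21, 22, 42, 43, 43
The 2 values of 43 occupy positions 7–8 → average rank (7+8)/2 = 7.5.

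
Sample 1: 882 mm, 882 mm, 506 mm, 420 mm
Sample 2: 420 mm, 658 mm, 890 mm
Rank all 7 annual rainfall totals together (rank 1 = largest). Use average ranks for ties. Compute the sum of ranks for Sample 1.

Sorted (descending): 890, 882, 882, 658, 506, 420, 420
The 2 values of 882 occupy positions 2–3 → average rank (2+3)/2 = 2.5.
The 2 values of 420 occupy positions 6–7 → average rank (6+7)/2 = 6.5.
Sample 1 values → pooled ranks: 882→2.5, 882→2.5, 506→5, 420→6.5
Rank sum = 2.5 + 2.5 + 5 + 6.5 = 16.5

16.5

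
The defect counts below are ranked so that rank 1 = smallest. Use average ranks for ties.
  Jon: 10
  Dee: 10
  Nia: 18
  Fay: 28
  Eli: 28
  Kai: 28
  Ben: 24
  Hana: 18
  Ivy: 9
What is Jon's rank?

2.5

Sorted (ascending): 9, 10, 10, 18, 18, 24, 28, 28, 28
The 2 values of 10 occupy positions 2–3 → average rank (2+3)/2 = 2.5.
The 2 values of 18 occupy positions 4–5 → average rank (4+5)/2 = 4.5.
The 3 values of 28 occupy positions 7–9 → average rank 8.
Jon has value 10 → rank 2.5.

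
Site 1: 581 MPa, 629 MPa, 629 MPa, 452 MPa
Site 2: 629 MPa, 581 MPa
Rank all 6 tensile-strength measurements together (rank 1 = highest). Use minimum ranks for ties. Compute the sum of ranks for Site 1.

Sorted (descending): 629, 629, 629, 581, 581, 452
The 3 values of 629 occupy positions 1–3 → each gets rank 1.
The 2 values of 581 occupy positions 4–5 → each gets rank 4.
Site 1 values → pooled ranks: 581→4, 629→1, 629→1, 452→6
Rank sum = 4 + 1 + 1 + 6 = 12

12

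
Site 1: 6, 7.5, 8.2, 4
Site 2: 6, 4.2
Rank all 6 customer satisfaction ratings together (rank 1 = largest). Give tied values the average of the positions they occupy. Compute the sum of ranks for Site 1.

Sorted (descending): 8.2, 7.5, 6, 6, 4.2, 4
The 2 values of 6 occupy positions 3–4 → average rank (3+4)/2 = 3.5.
Site 1 values → pooled ranks: 6→3.5, 7.5→2, 8.2→1, 4→6
Rank sum = 3.5 + 2 + 1 + 6 = 12.5

12.5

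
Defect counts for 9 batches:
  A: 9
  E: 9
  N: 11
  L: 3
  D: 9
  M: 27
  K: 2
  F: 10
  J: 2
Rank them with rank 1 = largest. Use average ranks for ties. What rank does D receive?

Sorted (descending): 27, 11, 10, 9, 9, 9, 3, 2, 2
The 3 values of 9 occupy positions 4–6 → average rank 5.
The 2 values of 2 occupy positions 8–9 → average rank (8+9)/2 = 8.5.
D has value 9 → rank 5.

5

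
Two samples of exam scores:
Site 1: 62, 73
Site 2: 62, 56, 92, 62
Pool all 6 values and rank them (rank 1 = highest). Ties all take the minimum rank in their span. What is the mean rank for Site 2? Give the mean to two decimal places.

Sorted (descending): 92, 73, 62, 62, 62, 56
The 3 values of 62 occupy positions 3–5 → each gets rank 3.
Site 2 values → pooled ranks: 62→3, 56→6, 92→1, 62→3
Mean rank = (3 + 6 + 1 + 3) / 4 = 3.25

3.25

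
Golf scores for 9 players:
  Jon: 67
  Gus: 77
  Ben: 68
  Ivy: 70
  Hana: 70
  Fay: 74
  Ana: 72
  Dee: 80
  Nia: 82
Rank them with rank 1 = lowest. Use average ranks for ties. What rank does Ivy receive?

Sorted (ascending): 67, 68, 70, 70, 72, 74, 77, 80, 82
The 2 values of 70 occupy positions 3–4 → average rank (3+4)/2 = 3.5.
Ivy has value 70 → rank 3.5.

3.5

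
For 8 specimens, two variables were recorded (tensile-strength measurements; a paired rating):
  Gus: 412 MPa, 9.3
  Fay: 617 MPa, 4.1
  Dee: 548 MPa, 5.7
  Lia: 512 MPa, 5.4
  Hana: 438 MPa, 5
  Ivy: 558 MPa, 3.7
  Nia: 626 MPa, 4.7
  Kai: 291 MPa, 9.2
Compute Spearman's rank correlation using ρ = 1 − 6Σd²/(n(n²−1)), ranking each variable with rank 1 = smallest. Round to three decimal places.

-0.786

Ranks of variable 1: 2, 7, 5, 4, 3, 6, 8, 1
Ranks of variable 2: 8, 2, 6, 5, 4, 1, 3, 7
d = r₁ − r₂: -6, 5, -1, -1, -1, 5, 5, -6
d²: 36, 25, 1, 1, 1, 25, 25, 36; Σd² = 150
ρ = 1 − 6·150/(8·63) = 1 − 900/504 = -0.786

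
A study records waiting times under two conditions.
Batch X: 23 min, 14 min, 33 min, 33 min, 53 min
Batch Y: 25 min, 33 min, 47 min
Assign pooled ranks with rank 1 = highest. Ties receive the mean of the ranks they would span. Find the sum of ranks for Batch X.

Sorted (descending): 53, 47, 33, 33, 33, 25, 23, 14
The 3 values of 33 occupy positions 3–5 → average rank 4.
Batch X values → pooled ranks: 23→7, 14→8, 33→4, 33→4, 53→1
Rank sum = 7 + 8 + 4 + 4 + 1 = 24

24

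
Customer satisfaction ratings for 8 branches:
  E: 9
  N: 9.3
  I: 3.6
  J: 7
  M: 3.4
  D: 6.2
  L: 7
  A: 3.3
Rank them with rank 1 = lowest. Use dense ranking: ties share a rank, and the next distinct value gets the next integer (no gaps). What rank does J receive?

5

Sorted (ascending): 3.3, 3.4, 3.6, 6.2, 7, 7, 9, 9.3
The 2 values of 7 share dense rank 5.
Remaining distinct values take the next consecutive integers.
J has value 7 → rank 5.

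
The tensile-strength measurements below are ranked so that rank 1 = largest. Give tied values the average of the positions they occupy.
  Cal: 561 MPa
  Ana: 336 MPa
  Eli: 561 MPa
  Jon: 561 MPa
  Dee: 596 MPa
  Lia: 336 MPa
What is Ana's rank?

Sorted (descending): 596, 561, 561, 561, 336, 336
The 3 values of 561 occupy positions 2–4 → average rank 3.
The 2 values of 336 occupy positions 5–6 → average rank (5+6)/2 = 5.5.
Ana has value 336 MPa → rank 5.5.

5.5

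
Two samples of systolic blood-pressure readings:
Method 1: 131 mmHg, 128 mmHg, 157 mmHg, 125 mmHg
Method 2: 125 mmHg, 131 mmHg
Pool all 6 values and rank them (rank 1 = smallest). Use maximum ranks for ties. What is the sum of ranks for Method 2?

7

Sorted (ascending): 125, 125, 128, 131, 131, 157
The 2 values of 125 occupy positions 1–2 → each gets rank 2.
The 2 values of 131 occupy positions 4–5 → each gets rank 5.
Method 2 values → pooled ranks: 125→2, 131→5
Rank sum = 2 + 5 = 7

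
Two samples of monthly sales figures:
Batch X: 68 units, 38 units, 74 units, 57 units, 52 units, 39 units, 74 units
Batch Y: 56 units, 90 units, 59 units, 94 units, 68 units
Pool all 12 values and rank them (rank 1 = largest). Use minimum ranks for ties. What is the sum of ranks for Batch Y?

Sorted (descending): 94, 90, 74, 74, 68, 68, 59, 57, 56, 52, 39, 38
The 2 values of 74 occupy positions 3–4 → each gets rank 3.
The 2 values of 68 occupy positions 5–6 → each gets rank 5.
Batch Y values → pooled ranks: 56→9, 90→2, 59→7, 94→1, 68→5
Rank sum = 9 + 2 + 7 + 1 + 5 = 24

24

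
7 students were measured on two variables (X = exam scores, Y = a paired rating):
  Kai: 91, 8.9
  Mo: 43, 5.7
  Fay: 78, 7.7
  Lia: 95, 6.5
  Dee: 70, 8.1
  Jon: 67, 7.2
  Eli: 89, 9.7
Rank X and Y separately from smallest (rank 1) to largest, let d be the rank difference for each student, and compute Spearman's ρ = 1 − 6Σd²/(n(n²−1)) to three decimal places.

Ranks of variable 1: 6, 1, 4, 7, 3, 2, 5
Ranks of variable 2: 6, 1, 4, 2, 5, 3, 7
d = r₁ − r₂: 0, 0, 0, 5, -2, -1, -2
d²: 0, 0, 0, 25, 4, 1, 4; Σd² = 34
ρ = 1 − 6·34/(7·48) = 1 − 204/336 = 0.393

0.393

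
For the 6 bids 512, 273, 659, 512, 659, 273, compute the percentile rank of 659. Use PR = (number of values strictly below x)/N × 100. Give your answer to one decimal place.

N = 6.
Strictly below 659: 4. Equal to 659: 2.
PR = 4/6 × 100 = 66.7

66.7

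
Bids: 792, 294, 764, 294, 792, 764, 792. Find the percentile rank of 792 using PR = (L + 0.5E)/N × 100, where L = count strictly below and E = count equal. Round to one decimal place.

78.6

N = 7.
Strictly below 792: 4. Equal to 792: 3.
PR = (4 + 0.5·3)/7 × 100 = 78.6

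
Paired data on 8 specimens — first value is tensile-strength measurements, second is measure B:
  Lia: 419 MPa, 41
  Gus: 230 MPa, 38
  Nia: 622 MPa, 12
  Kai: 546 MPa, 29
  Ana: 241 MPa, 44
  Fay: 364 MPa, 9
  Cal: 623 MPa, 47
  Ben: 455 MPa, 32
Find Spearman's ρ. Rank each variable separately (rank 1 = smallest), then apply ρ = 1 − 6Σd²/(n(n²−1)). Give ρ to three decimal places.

Ranks of variable 1: 4, 1, 7, 6, 2, 3, 8, 5
Ranks of variable 2: 6, 5, 2, 3, 7, 1, 8, 4
d = r₁ − r₂: -2, -4, 5, 3, -5, 2, 0, 1
d²: 4, 16, 25, 9, 25, 4, 0, 1; Σd² = 84
ρ = 1 − 6·84/(8·63) = 1 − 504/504 = 0.000

0.000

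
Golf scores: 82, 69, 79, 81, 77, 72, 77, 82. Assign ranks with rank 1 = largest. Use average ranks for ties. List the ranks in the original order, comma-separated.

1.5, 8, 4, 3, 5.5, 7, 5.5, 1.5

Sorted (descending): 82, 82, 81, 79, 77, 77, 72, 69
The 2 values of 82 occupy positions 1–2 → average rank (1+2)/2 = 1.5.
The 2 values of 77 occupy positions 5–6 → average rank (5+6)/2 = 5.5.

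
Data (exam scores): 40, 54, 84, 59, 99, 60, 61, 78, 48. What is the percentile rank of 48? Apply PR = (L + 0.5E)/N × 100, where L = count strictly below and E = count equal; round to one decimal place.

N = 9.
Strictly below 48: 1. Equal to 48: 1.
PR = (1 + 0.5·1)/9 × 100 = 16.7

16.7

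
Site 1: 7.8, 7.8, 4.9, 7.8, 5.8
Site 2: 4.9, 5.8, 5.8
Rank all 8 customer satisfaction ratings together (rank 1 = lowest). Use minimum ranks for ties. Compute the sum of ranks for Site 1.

22

Sorted (ascending): 4.9, 4.9, 5.8, 5.8, 5.8, 7.8, 7.8, 7.8
The 2 values of 4.9 occupy positions 1–2 → each gets rank 1.
The 3 values of 5.8 occupy positions 3–5 → each gets rank 3.
The 3 values of 7.8 occupy positions 6–8 → each gets rank 6.
Site 1 values → pooled ranks: 7.8→6, 7.8→6, 4.9→1, 7.8→6, 5.8→3
Rank sum = 6 + 6 + 1 + 6 + 3 = 22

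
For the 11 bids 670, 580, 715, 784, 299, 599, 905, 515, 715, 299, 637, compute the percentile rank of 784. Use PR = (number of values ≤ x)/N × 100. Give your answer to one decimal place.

N = 11.
Strictly below 784: 9. Equal to 784: 1.
PR = 10/11 × 100 = 90.9

90.9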